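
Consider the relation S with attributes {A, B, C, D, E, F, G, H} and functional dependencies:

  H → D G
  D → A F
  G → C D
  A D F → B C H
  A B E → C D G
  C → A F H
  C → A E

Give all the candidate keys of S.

{C}, {D}, {G}, {H}, {A, B, E}

{C}⁺: C→AFH adds A, F, H; C→AE adds E; H→DG adds D, G; ADF→BCH adds B → {A, B, C, D, E, F, G, H}.
{D}⁺: D→AF adds A, F; ADF→BCH adds B, C, H; C→AE adds E; H→DG adds G → {A, B, C, D, E, F, G, H}.
{G}⁺: G→CD adds C, D; C→AFH adds A, F, H; C→AE adds E; ADF→BCH adds B → {A, B, C, D, E, F, G, H}.
{H}⁺: H→DG adds D, G; D→AF adds A, F; G→CD adds C; ADF→BCH adds B; C→AE adds E → {A, B, C, D, E, F, G, H}.
{A, B, E}⁺: ABE→CDG adds C, D, G; C→AFH adds F, H → {A, B, C, D, E, F, G, H}.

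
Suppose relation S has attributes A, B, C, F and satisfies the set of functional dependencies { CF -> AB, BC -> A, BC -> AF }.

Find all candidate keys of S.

Attribute C never appears on the right-hand side of any dependency, so C must belong to every candidate key.
{C}⁺ = {C}, which is not all of the schema, so we must add further attributes.
{B, C}⁺: BC→A adds A; BC→AF adds F → {A, B, C, F}. Minimal: {C}⁺ = {C}; {B}⁺ = {B} — none reach the full schema.
{C, F}⁺: CF→AB adds A, B → {A, B, C, F}. Minimal: {F}⁺ = {F}; {C}⁺ = {C} — none reach the full schema.

(B, C), (C, F)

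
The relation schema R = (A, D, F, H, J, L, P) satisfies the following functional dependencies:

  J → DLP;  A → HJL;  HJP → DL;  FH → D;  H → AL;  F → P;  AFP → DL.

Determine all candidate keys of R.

Attribute F never appears on the right-hand side of any dependency, so F must belong to every candidate key.
{F}⁺ = {F, P}, which is not all of the schema, so we must add further attributes.
{A, F}⁺: A→HJL adds H, J, L; FH→D adds D; F→P adds P → {A, D, F, H, J, L, P}. Minimal: {F}⁺ = {F, P}; {A}⁺ = {A, D, H, J, L, P} — none reach the full schema.
{F, H}⁺: FH→D adds D; H→AL adds A, L; F→P adds P; A→HJL adds J → {A, D, F, H, J, L, P}. Minimal: {H}⁺ = {A, D, H, J, L, P}; {F}⁺ = {F, P} — none reach the full schema.

AF, FH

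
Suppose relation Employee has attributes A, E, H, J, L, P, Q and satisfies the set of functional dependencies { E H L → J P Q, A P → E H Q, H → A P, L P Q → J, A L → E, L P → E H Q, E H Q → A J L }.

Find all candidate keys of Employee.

{H}⁺: H→AP adds A, P; AP→EHQ adds E, Q; EHQ→AJL adds J, L → {A, E, H, J, L, P, Q}.
{A, P}⁺: AP→EHQ adds E, H, Q; EHQ→AJL adds J, L → {A, E, H, J, L, P, Q}.
{L, P}⁺: LP→EHQ adds E, H, Q; EHQ→AJL adds A, J → {A, E, H, J, L, P, Q}.
Any other superkey contains one of these as a subset, so there are no further candidate keys.

{H}, {A, P}, {L, P}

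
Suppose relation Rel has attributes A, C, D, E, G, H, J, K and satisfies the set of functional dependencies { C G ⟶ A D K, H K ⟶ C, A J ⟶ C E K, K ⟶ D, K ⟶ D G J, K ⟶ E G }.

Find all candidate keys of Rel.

Attribute H never appears on the right-hand side of any dependency, so H must belong to every candidate key.
{H}⁺ = {H}, which is not all of the schema, so we must add further attributes.
{H, K}⁺: HK→C adds C; K→D adds D; K→DGJ adds G, J; K→EG adds E; CG→ADK adds A → {A, C, D, E, G, H, J, K}. Minimal: {K}⁺ = {D, E, G, J, K}; {H}⁺ = {H} — none reach the full schema.
{A, H, J}⁺: AJ→CEK adds C, E, K; K→D adds D; K→DGJ adds G → {A, C, D, E, G, H, J, K}. Minimal: {H, J}⁺ = {H, J}; {A, J}⁺ = {A, C, D, E, G, J, K}; {A, H}⁺ = {A, H} — none reach the full schema.
{C, G, H}⁺: CG→ADK adds A, D, K; K→DGJ adds J; K→EG adds E → {A, C, D, E, G, H, J, K}. Minimal: {G, H}⁺ = {G, H}; {C, H}⁺ = {C, H}; {C, G}⁺ = {A, C, D, E, G, J, K} — none reach the full schema.

{H, K}; {A, H, J}; {C, G, H}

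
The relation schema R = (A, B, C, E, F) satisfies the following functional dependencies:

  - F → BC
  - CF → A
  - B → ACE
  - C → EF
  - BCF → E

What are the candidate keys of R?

{B}⁺: B→ACE adds A, C, E; C→EF adds F → {A, B, C, E, F}.
{C}⁺: C→EF adds E, F; F→BC adds B; CF→A adds A → {A, B, C, E, F}.
{F}⁺: F→BC adds B, C; CF→A adds A; B→ACE adds E → {A, B, C, E, F}.
Any other superkey contains one of these as a subset, so there are no further candidate keys.

{B}, {C}, {F}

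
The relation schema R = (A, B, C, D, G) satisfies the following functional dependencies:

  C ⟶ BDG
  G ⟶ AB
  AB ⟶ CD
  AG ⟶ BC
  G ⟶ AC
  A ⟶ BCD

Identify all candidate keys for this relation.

{A}; {C}; {G}

{A}⁺: A→BCD adds B, C, D; C→BDG adds G → {A, B, C, D, G}.
{C}⁺: C→BDG adds B, D, G; G→AB adds A → {A, B, C, D, G}.
{G}⁺: G→AB adds A, B; AB→CD adds C, D → {A, B, C, D, G}.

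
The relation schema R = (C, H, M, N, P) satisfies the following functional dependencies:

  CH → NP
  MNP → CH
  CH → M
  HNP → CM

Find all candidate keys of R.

{C, H}⁺: CH→NP adds N, P; CH→M adds M → {C, H, M, N, P}. Minimal: {H}⁺ = {H}; {C}⁺ = {C} — none reach the full schema.
{H, N, P}⁺: HNP→CM adds C, M → {C, H, M, N, P}. Minimal: {N, P}⁺ = {N, P}; {H, P}⁺ = {H, P}; {H, N}⁺ = {H, N} — none reach the full schema.
{M, N, P}⁺: MNP→CH adds C, H → {C, H, M, N, P}. Minimal: {N, P}⁺ = {N, P}; {M, P}⁺ = {M, P}; {M, N}⁺ = {M, N} — none reach the full schema.
Any other superkey contains one of these as a subset, so there are no further candidate keys.

CH, HNP, MNP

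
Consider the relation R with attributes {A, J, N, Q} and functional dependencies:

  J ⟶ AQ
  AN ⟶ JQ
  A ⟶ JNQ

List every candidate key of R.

{A}⁺: A→JNQ adds J, N, Q → {A, J, N, Q}.
{J}⁺: J→AQ adds A, Q; A→JNQ adds N → {A, J, N, Q}.

{A}, {J}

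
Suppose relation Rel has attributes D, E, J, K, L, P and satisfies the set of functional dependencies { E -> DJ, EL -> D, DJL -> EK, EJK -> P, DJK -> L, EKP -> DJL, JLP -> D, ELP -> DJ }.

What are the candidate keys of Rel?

{E, K}⁺: E→DJ adds D, J; EJK→P adds P; DJK→L adds L → {D, E, J, K, L, P}. Minimal: {K}⁺ = {K}; {E}⁺ = {D, E, J} — none reach the full schema.
{E, L}⁺: E→DJ adds D, J; DJL→EK adds K; EJK→P adds P → {D, E, J, K, L, P}. Minimal: {L}⁺ = {L}; {E}⁺ = {D, E, J} — none reach the full schema.
{D, J, K}⁺: DJK→L adds L; DJL→EK adds E; EJK→P adds P → {D, E, J, K, L, P}. Minimal: {J, K}⁺ = {J, K}; {D, K}⁺ = {D, K}; {D, J}⁺ = {D, J} — none reach the full schema.
{D, J, L}⁺: DJL→EK adds E, K; EJK→P adds P → {D, E, J, K, L, P}. Minimal: {J, L}⁺ = {J, L}; {D, L}⁺ = {D, L}; {D, J}⁺ = {D, J} — none reach the full schema.
{J, L, P}⁺: JLP→D adds D; DJL→EK adds E, K → {D, E, J, K, L, P}. Minimal: {L, P}⁺ = {L, P}; {J, P}⁺ = {J, P}; {J, L}⁺ = {J, L} — none reach the full schema.
Any other superkey contains one of these as a subset, so there are no further candidate keys.

(E, K), (E, L), (D, J, K), (D, J, L), (J, L, P)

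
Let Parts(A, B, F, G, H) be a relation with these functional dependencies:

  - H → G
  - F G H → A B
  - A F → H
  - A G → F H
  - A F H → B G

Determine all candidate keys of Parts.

(A, F), (A, G), (A, H), (F, H)

{A, F}⁺: AF→H adds H; AFH→BG adds B, G → {A, B, F, G, H}. Minimal: {F}⁺ = {F}; {A}⁺ = {A} — none reach the full schema.
{A, G}⁺: AG→FH adds F, H; AFH→BG adds B → {A, B, F, G, H}. Minimal: {G}⁺ = {G}; {A}⁺ = {A} — none reach the full schema.
{A, H}⁺: H→G adds G; AG→FH adds F; AFH→BG adds B → {A, B, F, G, H}. Minimal: {H}⁺ = {G, H}; {A}⁺ = {A} — none reach the full schema.
{F, H}⁺: H→G adds G; FGH→AB adds A, B → {A, B, F, G, H}. Minimal: {H}⁺ = {G, H}; {F}⁺ = {F} — none reach the full schema.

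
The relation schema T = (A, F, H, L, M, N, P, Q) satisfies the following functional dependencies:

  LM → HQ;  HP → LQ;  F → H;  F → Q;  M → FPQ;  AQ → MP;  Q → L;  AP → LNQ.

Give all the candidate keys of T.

Attribute A never appears on the right-hand side of any dependency, so A must belong to every candidate key.
{A}⁺ = {A}, which is not all of the schema, so we must add further attributes.
{A, F}⁺: F→H adds H; F→Q adds Q; AQ→MP adds M, P; Q→L adds L; AP→LNQ adds N → {A, F, H, L, M, N, P, Q}.
{A, M}⁺: M→FPQ adds F, P, Q; Q→L adds L; AP→LNQ adds N; LM→HQ adds H → {A, F, H, L, M, N, P, Q}.
{A, P}⁺: AP→LNQ adds L, N, Q; AQ→MP adds M; LM→HQ adds H; M→FPQ adds F → {A, F, H, L, M, N, P, Q}.
{A, Q}⁺: AQ→MP adds M, P; Q→L adds L; AP→LNQ adds N; LM→HQ adds H; M→FPQ adds F → {A, F, H, L, M, N, P, Q}.

{A, F}; {A, M}; {A, P}; {A, Q}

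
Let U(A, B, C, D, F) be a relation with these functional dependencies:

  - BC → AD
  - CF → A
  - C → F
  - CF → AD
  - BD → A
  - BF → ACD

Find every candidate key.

Attribute B never appears on the right-hand side of any dependency, so B must belong to every candidate key.
{B}⁺ = {B}, which is not all of the schema, so we must add further attributes.
{B, C}⁺: BC→AD adds A, D; C→F adds F → {A, B, C, D, F}. Minimal: {C}⁺ = {A, C, D, F}; {B}⁺ = {B} — none reach the full schema.
{B, F}⁺: BF→ACD adds A, C, D → {A, B, C, D, F}. Minimal: {F}⁺ = {F}; {B}⁺ = {B} — none reach the full schema.

(B, C); (B, F)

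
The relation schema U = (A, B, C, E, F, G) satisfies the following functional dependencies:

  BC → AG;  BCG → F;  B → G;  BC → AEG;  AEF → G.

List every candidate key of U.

Attributes B, C never appear on any right-hand side, so every candidate key must contain {B, C}.
{B, C}⁺ = {A, B, C, E, F, G}, which is all of the schema, so {B, C} is the only candidate key.

{B, C}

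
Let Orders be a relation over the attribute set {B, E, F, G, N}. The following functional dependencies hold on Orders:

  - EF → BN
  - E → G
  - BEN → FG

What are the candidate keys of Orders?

Attribute E never appears on the right-hand side of any dependency, so E must belong to every candidate key.
{E}⁺ = {E, G}, which is not all of the schema, so we must add further attributes.
{E, F}⁺: EF→BN adds B, N; E→G adds G → {B, E, F, G, N}. Minimal: {F}⁺ = {F}; {E}⁺ = {E, G} — none reach the full schema.
{B, E, N}⁺: E→G adds G; BEN→FG adds F → {B, E, F, G, N}. Minimal: {E, N}⁺ = {E, G, N}; {B, N}⁺ = {B, N}; {B, E}⁺ = {B, E, G} — none reach the full schema.
Any other superkey contains one of these as a subset, so there are no further candidate keys.

EF; BEN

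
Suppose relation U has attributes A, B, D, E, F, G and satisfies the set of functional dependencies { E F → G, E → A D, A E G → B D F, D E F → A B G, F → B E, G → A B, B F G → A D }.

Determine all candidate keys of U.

{F}⁺: F→BE adds B, E; EF→G adds G; E→AD adds A, D → {A, B, D, E, F, G}.
{E, G}⁺: E→AD adds A, D; AEG→BDF adds B, F → {A, B, D, E, F, G}.

F, EG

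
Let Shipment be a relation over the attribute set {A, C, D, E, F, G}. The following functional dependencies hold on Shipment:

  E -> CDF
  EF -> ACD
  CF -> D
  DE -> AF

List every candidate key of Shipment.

{E, G}

Attributes E, G never appear on any right-hand side, so every candidate key must contain {E, G}.
{E, G}⁺ = {A, C, D, E, F, G}, which is all of the schema, so {E, G} is the only candidate key.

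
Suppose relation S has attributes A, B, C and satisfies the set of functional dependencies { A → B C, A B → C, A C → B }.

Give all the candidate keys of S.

{A}⁺: A→BC adds B, C → {A, B, C}.
No other minimal superkey exists.

{A}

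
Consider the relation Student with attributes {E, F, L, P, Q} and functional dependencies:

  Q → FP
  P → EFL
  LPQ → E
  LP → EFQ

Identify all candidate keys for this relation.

P; Q

{P}⁺: P→EFL adds E, F, L; LP→EFQ adds Q → {E, F, L, P, Q}.
{Q}⁺: Q→FP adds F, P; P→EFL adds E, L → {E, F, L, P, Q}.
Any other superkey contains one of these as a subset, so there are no further candidate keys.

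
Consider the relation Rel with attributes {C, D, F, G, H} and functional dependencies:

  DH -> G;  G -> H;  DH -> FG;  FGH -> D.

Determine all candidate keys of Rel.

CDG; CDH; CFG

{C, D, G}⁺: G→H adds H; DH→FG adds F → {C, D, F, G, H}. Minimal: {D, G}⁺ = {D, F, G, H}; {C, G}⁺ = {C, G, H}; {C, D}⁺ = {C, D} — none reach the full schema.
{C, D, H}⁺: DH→G adds G; DH→FG adds F → {C, D, F, G, H}. Minimal: {D, H}⁺ = {D, F, G, H}; {C, H}⁺ = {C, H}; {C, D}⁺ = {C, D} — none reach the full schema.
{C, F, G}⁺: G→H adds H; FGH→D adds D → {C, D, F, G, H}. Minimal: {F, G}⁺ = {D, F, G, H}; {C, G}⁺ = {C, G, H}; {C, F}⁺ = {C, F} — none reach the full schema.
Any other superkey contains one of these as a subset, so there are no further candidate keys.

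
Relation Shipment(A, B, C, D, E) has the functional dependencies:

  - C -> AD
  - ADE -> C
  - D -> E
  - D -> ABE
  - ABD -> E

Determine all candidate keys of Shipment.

(C), (D)

{C}⁺: C→AD adds A, D; D→E adds E; D→ABE adds B → {A, B, C, D, E}.
{D}⁺: D→E adds E; D→ABE adds A, B; ADE→C adds C → {A, B, C, D, E}.
Any other superkey contains one of these as a subset, so there are no further candidate keys.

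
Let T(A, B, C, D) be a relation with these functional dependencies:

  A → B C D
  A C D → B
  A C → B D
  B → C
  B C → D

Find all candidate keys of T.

{A}⁺: A→BCD adds B, C, D → {A, B, C, D}.

{A}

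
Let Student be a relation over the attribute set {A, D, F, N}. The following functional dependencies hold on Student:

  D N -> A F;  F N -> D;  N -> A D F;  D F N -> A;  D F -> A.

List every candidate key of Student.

{N}⁺: N→ADF adds A, D, F → {A, D, F, N}.

{N}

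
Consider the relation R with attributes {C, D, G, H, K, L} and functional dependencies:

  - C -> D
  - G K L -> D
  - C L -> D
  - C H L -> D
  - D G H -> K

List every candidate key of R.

Attributes C, G, H, L never appear on any right-hand side, so every candidate key must contain {C, G, H, L}.
{C, G, H, L}⁺ = {C, D, G, H, K, L}, which is all of the schema, so {C, G, H, L} is the only candidate key.

(C, G, H, L)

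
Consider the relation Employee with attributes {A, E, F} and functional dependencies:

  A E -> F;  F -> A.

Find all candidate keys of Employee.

{A, E}, {E, F}

{A, E}⁺: AE→F adds F → {A, E, F}.
{E, F}⁺: F→A adds A → {A, E, F}.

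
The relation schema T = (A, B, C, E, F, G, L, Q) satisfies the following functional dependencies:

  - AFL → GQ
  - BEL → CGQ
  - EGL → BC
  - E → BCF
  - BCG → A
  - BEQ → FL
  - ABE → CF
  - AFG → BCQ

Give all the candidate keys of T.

Attribute E never appears on the right-hand side of any dependency, so E must belong to every candidate key.
{E}⁺ = {B, C, E, F}, which is not all of the schema, so we must add further attributes.
{E, G}⁺: E→BCF adds B, C, F; BCG→A adds A; AFG→BCQ adds Q; BEQ→FL adds L → {A, B, C, E, F, G, L, Q}. Minimal: {G}⁺ = {G}; {E}⁺ = {B, C, E, F} — none reach the full schema.
{E, L}⁺: E→BCF adds B, C, F; BEL→CGQ adds G, Q; BCG→A adds A → {A, B, C, E, F, G, L, Q}. Minimal: {L}⁺ = {L}; {E}⁺ = {B, C, E, F} — none reach the full schema.
{E, Q}⁺: E→BCF adds B, C, F; BEQ→FL adds L; BEL→CGQ adds G; BCG→A adds A → {A, B, C, E, F, G, L, Q}. Minimal: {Q}⁺ = {Q}; {E}⁺ = {B, C, E, F} — none reach the full schema.
Any other superkey contains one of these as a subset, so there are no further candidate keys.

EG, EL, EQ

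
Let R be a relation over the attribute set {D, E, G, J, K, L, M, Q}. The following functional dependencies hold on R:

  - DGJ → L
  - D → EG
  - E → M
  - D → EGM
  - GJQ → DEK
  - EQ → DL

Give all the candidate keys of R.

Attributes J, Q never appear on any right-hand side, so every candidate key must contain {J, Q}.
{J, Q}⁺ = {J, Q}, which is not all of the schema, so we must add further attributes.
{D, J, Q}⁺: D→EG adds E, G; E→M adds M; GJQ→DEK adds K; EQ→DL adds L → {D, E, G, J, K, L, M, Q}. Minimal: {J, Q}⁺ = {J, Q}; {D, Q}⁺ = {D, E, G, L, M, Q}; {D, J}⁺ = {D, E, G, J, L, M} — none reach the full schema.
{E, J, Q}⁺: E→M adds M; EQ→DL adds D, L; D→EG adds G; GJQ→DEK adds K → {D, E, G, J, K, L, M, Q}. Minimal: {J, Q}⁺ = {J, Q}; {E, Q}⁺ = {D, E, G, L, M, Q}; {E, J}⁺ = {E, J, M} — none reach the full schema.
{G, J, Q}⁺: GJQ→DEK adds D, E, K; EQ→DL adds L; E→M adds M → {D, E, G, J, K, L, M, Q}. Minimal: {J, Q}⁺ = {J, Q}; {G, Q}⁺ = {G, Q}; {G, J}⁺ = {G, J} — none reach the full schema.
Any other superkey contains one of these as a subset, so there are no further candidate keys.

DJQ, EJQ, GJQ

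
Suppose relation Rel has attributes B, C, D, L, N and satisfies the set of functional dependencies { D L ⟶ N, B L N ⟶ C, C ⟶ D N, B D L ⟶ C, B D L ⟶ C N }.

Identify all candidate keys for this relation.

Attributes B, L never appear on any right-hand side, so every candidate key must contain {B, L}.
{B, L}⁺ = {B, L}, which is not all of the schema, so we must add further attributes.
{B, C, L}⁺: C→DN adds D, N → {B, C, D, L, N}. Minimal: {C, L}⁺ = {C, D, L, N}; {B, L}⁺ = {B, L}; {B, C}⁺ = {B, C, D, N} — none reach the full schema.
{B, D, L}⁺: DL→N adds N; BLN→C adds C → {B, C, D, L, N}. Minimal: {D, L}⁺ = {D, L, N}; {B, L}⁺ = {B, L}; {B, D}⁺ = {B, D} — none reach the full schema.
{B, L, N}⁺: BLN→C adds C; C→DN adds D → {B, C, D, L, N}. Minimal: {L, N}⁺ = {L, N}; {B, N}⁺ = {B, N}; {B, L}⁺ = {B, L} — none reach the full schema.
Any other superkey contains one of these as a subset, so there are no further candidate keys.

{B, C, L}, {B, D, L}, {B, L, N}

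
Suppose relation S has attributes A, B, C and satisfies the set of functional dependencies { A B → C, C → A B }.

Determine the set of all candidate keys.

(C); (A, B)

{C}⁺: C→AB adds A, B → {A, B, C}.
{A, B}⁺: AB→C adds C → {A, B, C}. Minimal: {B}⁺ = {B}; {A}⁺ = {A} — none reach the full schema.
Any other superkey contains one of these as a subset, so there are no further candidate keys.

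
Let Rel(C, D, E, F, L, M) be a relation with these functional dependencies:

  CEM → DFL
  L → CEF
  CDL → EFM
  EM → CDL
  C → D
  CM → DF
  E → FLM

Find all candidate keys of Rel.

(E); (L)

{E}⁺: E→FLM adds F, L, M; L→CEF adds C; EM→CDL adds D → {C, D, E, F, L, M}.
{L}⁺: L→CEF adds C, E, F; C→D adds D; E→FLM adds M → {C, D, E, F, L, M}.
Any other superkey contains one of these as a subset, so there are no further candidate keys.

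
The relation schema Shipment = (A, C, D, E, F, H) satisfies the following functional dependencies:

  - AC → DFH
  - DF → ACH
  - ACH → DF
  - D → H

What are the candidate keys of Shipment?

{A, C, E}, {D, E, F}

Attribute E never appears on the right-hand side of any dependency, so E must belong to every candidate key.
{E}⁺ = {E}, which is not all of the schema, so we must add further attributes.
{A, C, E}⁺: AC→DFH adds D, F, H → {A, C, D, E, F, H}. Minimal: {C, E}⁺ = {C, E}; {A, E}⁺ = {A, E}; {A, C}⁺ = {A, C, D, F, H} — none reach the full schema.
{D, E, F}⁺: DF→ACH adds A, C, H → {A, C, D, E, F, H}. Minimal: {E, F}⁺ = {E, F}; {D, F}⁺ = {A, C, D, F, H}; {D, E}⁺ = {D, E, H} — none reach the full schema.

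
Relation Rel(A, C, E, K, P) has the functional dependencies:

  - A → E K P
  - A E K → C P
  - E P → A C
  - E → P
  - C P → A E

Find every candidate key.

{A}⁺: A→EKP adds E, K, P; AEK→CP adds C → {A, C, E, K, P}.
{E}⁺: E→P adds P; EP→AC adds A, C; A→EKP adds K → {A, C, E, K, P}.
{C, P}⁺: CP→AE adds A, E; A→EKP adds K → {A, C, E, K, P}. Minimal: {P}⁺ = {P}; {C}⁺ = {C} — none reach the full schema.
Any other superkey contains one of these as a subset, so there are no further candidate keys.

{A}; {E}; {C, P}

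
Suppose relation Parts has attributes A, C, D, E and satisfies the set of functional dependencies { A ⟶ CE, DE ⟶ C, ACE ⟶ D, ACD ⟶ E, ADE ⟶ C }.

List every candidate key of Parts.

{A}

Attribute A never appears on the right-hand side of any dependency, so A must belong to every candidate key.
{A}⁺ = {A, C, D, E}, which is all of the schema, so {A} is the only candidate key.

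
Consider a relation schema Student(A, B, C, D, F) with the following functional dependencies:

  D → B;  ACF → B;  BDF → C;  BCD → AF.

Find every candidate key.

Attribute D never appears on the right-hand side of any dependency, so D must belong to every candidate key.
{D}⁺ = {B, D}, which is not all of the schema, so we must add further attributes.
{C, D}⁺: D→B adds B; BCD→AF adds A, F → {A, B, C, D, F}. Minimal: {D}⁺ = {B, D}; {C}⁺ = {C} — none reach the full schema.
{D, F}⁺: D→B adds B; BDF→C adds C; BCD→AF adds A → {A, B, C, D, F}. Minimal: {F}⁺ = {F}; {D}⁺ = {B, D} — none reach the full schema.
Any other superkey contains one of these as a subset, so there are no further candidate keys.

{C, D}; {D, F}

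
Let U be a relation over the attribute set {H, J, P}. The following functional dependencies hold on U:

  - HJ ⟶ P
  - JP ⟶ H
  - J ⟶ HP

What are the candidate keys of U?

Attribute J never appears on the right-hand side of any dependency, so J must belong to every candidate key.
{J}⁺ = {H, J, P}, which is all of the schema, so {J} is the only candidate key.

{J}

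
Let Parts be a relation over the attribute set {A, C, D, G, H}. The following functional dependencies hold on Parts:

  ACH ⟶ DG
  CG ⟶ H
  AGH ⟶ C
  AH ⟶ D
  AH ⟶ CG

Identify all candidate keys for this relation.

Attribute A never appears on the right-hand side of any dependency, so A must belong to every candidate key.
{A}⁺ = {A}, which is not all of the schema, so we must add further attributes.
{A, H}⁺: AH→D adds D; AH→CG adds C, G → {A, C, D, G, H}. Minimal: {H}⁺ = {H}; {A}⁺ = {A} — none reach the full schema.
{A, C, G}⁺: CG→H adds H; AH→D adds D → {A, C, D, G, H}. Minimal: {C, G}⁺ = {C, G, H}; {A, G}⁺ = {A, G}; {A, C}⁺ = {A, C} — none reach the full schema.

AH; ACG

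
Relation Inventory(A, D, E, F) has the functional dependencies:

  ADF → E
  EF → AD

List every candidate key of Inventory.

{E, F}, {A, D, F}

Attribute F never appears on the right-hand side of any dependency, so F must belong to every candidate key.
{F}⁺ = {F}, which is not all of the schema, so we must add further attributes.
{E, F}⁺: EF→AD adds A, D → {A, D, E, F}.
{A, D, F}⁺: ADF→E adds E → {A, D, E, F}.
Any other superkey contains one of these as a subset, so there are no further candidate keys.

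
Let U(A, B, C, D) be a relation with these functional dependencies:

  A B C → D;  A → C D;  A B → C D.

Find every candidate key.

{A, B}

Attributes A, B never appear on any right-hand side, so every candidate key must contain {A, B}.
{A, B}⁺ = {A, B, C, D}, which is all of the schema, so {A, B} is the only candidate key.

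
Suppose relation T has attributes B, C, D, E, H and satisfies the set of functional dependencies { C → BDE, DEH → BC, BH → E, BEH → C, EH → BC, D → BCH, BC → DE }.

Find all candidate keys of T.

(C); (D); (B, H); (E, H)

{C}⁺: C→BDE adds B, D, E; D→BCH adds H → {B, C, D, E, H}.
{D}⁺: D→BCH adds B, C, H; BC→DE adds E → {B, C, D, E, H}.
{B, H}⁺: BH→E adds E; BEH→C adds C; BC→DE adds D → {B, C, D, E, H}. Minimal: {H}⁺ = {H}; {B}⁺ = {B} — none reach the full schema.
{E, H}⁺: EH→BC adds B, C; BC→DE adds D → {B, C, D, E, H}. Minimal: {H}⁺ = {H}; {E}⁺ = {E} — none reach the full schema.
Any other superkey contains one of these as a subset, so there are no further candidate keys.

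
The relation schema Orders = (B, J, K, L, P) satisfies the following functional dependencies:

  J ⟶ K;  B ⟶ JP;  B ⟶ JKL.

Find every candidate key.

B

{B}⁺: B→JP adds J, P; B→JKL adds K, L → {B, J, K, L, P}.
No other minimal superkey exists.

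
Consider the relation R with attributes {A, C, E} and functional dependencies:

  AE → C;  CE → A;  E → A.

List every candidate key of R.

Attribute E never appears on the right-hand side of any dependency, so E must belong to every candidate key.
{E}⁺ = {A, C, E}, which is all of the schema, so {E} is the only candidate key.

E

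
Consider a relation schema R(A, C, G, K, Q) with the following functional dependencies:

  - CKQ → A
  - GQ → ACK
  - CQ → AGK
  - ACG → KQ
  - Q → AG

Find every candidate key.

{Q}⁺: Q→AG adds A, G; GQ→ACK adds C, K → {A, C, G, K, Q}.
{A, C, G}⁺: ACG→KQ adds K, Q → {A, C, G, K, Q}. Minimal: {C, G}⁺ = {C, G}; {A, G}⁺ = {A, G}; {A, C}⁺ = {A, C} — none reach the full schema.

(Q); (A, C, G)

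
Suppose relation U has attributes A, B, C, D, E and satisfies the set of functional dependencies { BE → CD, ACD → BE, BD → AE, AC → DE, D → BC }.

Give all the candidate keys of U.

{D}⁺: D→BC adds B, C; BD→AE adds A, E → {A, B, C, D, E}.
{A, C}⁺: AC→DE adds D, E; D→BC adds B → {A, B, C, D, E}.
{B, E}⁺: BE→CD adds C, D; BD→AE adds A → {A, B, C, D, E}.

{D}; {A, C}; {B, E}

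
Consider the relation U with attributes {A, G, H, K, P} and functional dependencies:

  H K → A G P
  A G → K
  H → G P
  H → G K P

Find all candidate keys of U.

(H)

Attribute H never appears on the right-hand side of any dependency, so H must belong to every candidate key.
{H}⁺ = {A, G, H, K, P}, which is all of the schema, so {H} is the only candidate key.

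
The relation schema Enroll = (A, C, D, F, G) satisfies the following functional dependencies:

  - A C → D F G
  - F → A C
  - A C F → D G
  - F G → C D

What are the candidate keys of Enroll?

{F}⁺: F→AC adds A, C; ACF→DG adds D, G → {A, C, D, F, G}.
{A, C}⁺: AC→DFG adds D, F, G → {A, C, D, F, G}. Minimal: {C}⁺ = {C}; {A}⁺ = {A} — none reach the full schema.
Any other superkey contains one of these as a subset, so there are no further candidate keys.

{F}, {A, C}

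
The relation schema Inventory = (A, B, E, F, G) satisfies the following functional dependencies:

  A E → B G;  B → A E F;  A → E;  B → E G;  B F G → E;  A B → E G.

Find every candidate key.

{A}⁺: A→E adds E; AE→BG adds B, G; B→AEF adds F → {A, B, E, F, G}.
{B}⁺: B→AEF adds A, E, F; B→EG adds G → {A, B, E, F, G}.

A; B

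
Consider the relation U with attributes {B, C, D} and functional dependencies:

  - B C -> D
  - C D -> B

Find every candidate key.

Attribute C never appears on the right-hand side of any dependency, so C must belong to every candidate key.
{C}⁺ = {C}, which is not all of the schema, so we must add further attributes.
{B, C}⁺: BC→D adds D → {B, C, D}.
{C, D}⁺: CD→B adds B → {B, C, D}.
Any other superkey contains one of these as a subset, so there are no further candidate keys.

BC, CD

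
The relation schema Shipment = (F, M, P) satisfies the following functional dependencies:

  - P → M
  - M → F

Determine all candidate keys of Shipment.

Attribute P never appears on the right-hand side of any dependency, so P must belong to every candidate key.
{P}⁺ = {F, M, P}, which is all of the schema, so {P} is the only candidate key.

{P}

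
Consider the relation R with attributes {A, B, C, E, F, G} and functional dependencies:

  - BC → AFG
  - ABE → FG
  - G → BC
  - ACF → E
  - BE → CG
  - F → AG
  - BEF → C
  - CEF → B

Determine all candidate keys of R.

F, G, BC, BE

{F}⁺: F→AG adds A, G; G→BC adds B, C; ACF→E adds E → {A, B, C, E, F, G}.
{G}⁺: G→BC adds B, C; BC→AFG adds A, F; ACF→E adds E → {A, B, C, E, F, G}.
{B, C}⁺: BC→AFG adds A, F, G; ACF→E adds E → {A, B, C, E, F, G}. Minimal: {C}⁺ = {C}; {B}⁺ = {B} — none reach the full schema.
{B, E}⁺: BE→CG adds C, G; BC→AFG adds A, F → {A, B, C, E, F, G}. Minimal: {E}⁺ = {E}; {B}⁺ = {B} — none reach the full schema.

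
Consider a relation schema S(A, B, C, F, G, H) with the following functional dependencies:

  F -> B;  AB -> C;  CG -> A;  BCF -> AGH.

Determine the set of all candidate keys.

{A, F}, {C, F}

{A, F}⁺: F→B adds B; AB→C adds C; BCF→AGH adds G, H → {A, B, C, F, G, H}. Minimal: {F}⁺ = {B, F}; {A}⁺ = {A} — none reach the full schema.
{C, F}⁺: F→B adds B; BCF→AGH adds A, G, H → {A, B, C, F, G, H}. Minimal: {F}⁺ = {B, F}; {C}⁺ = {C} — none reach the full schema.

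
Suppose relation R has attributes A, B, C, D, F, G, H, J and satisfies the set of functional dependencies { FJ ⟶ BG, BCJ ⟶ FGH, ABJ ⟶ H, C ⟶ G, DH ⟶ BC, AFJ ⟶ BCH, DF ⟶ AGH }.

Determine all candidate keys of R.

DFJ, DHJ, ABDJ, BCDJ

Attributes D, J never appear on any right-hand side, so every candidate key must contain {D, J}.
{D, J}⁺ = {D, J}, which is not all of the schema, so we must add further attributes.
{D, F, J}⁺: FJ→BG adds B, G; DF→AGH adds A, H; DH→BC adds C → {A, B, C, D, F, G, H, J}. Minimal: {F, J}⁺ = {B, F, G, J}; {D, J}⁺ = {D, J}; {D, F}⁺ = {A, B, C, D, F, G, H} — none reach the full schema.
{D, H, J}⁺: DH→BC adds B, C; BCJ→FGH adds F, G; DF→AGH adds A → {A, B, C, D, F, G, H, J}. Minimal: {H, J}⁺ = {H, J}; {D, J}⁺ = {D, J}; {D, H}⁺ = {B, C, D, G, H} — none reach the full schema.
{A, B, D, J}⁺: ABJ→H adds H; DH→BC adds C; BCJ→FGH adds F, G → {A, B, C, D, F, G, H, J}. Minimal: {B, D, J}⁺ = {B, D, J}; {A, D, J}⁺ = {A, D, J}; {A, B, J}⁺ = {A, B, H, J}; … — none reach the full schema.
{B, C, D, J}⁺: BCJ→FGH adds F, G, H; DF→AGH adds A → {A, B, C, D, F, G, H, J}. Minimal: {C, D, J}⁺ = {C, D, G, J}; {B, D, J}⁺ = {B, D, J}; {B, C, J}⁺ = {B, C, F, G, H, J}; … — none reach the full schema.
Any other superkey contains one of these as a subset, so there are no further candidate keys.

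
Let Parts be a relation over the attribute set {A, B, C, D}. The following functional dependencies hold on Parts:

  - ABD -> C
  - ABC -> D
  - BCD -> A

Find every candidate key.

Attribute B never appears on the right-hand side of any dependency, so B must belong to every candidate key.
{B}⁺ = {B}, which is not all of the schema, so we must add further attributes.
{A, B, C}⁺: ABC→D adds D → {A, B, C, D}. Minimal: {B, C}⁺ = {B, C}; {A, C}⁺ = {A, C}; {A, B}⁺ = {A, B} — none reach the full schema.
{A, B, D}⁺: ABD→C adds C → {A, B, C, D}. Minimal: {B, D}⁺ = {B, D}; {A, D}⁺ = {A, D}; {A, B}⁺ = {A, B} — none reach the full schema.
{B, C, D}⁺: BCD→A adds A → {A, B, C, D}. Minimal: {C, D}⁺ = {C, D}; {B, D}⁺ = {B, D}; {B, C}⁺ = {B, C} — none reach the full schema.
Any other superkey contains one of these as a subset, so there are no further candidate keys.

ABC, ABD, BCD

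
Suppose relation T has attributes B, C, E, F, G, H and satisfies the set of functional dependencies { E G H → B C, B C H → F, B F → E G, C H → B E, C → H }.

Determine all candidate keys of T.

{C}, {B, F, H}, {E, G, H}

{C}⁺: C→H adds H; CH→BE adds B, E; BCH→F adds F; BF→EG adds G → {B, C, E, F, G, H}.
{B, F, H}⁺: BF→EG adds E, G; EGH→BC adds C → {B, C, E, F, G, H}. Minimal: {F, H}⁺ = {F, H}; {B, H}⁺ = {B, H}; {B, F}⁺ = {B, E, F, G} — none reach the full schema.
{E, G, H}⁺: EGH→BC adds B, C; BCH→F adds F → {B, C, E, F, G, H}. Minimal: {G, H}⁺ = {G, H}; {E, H}⁺ = {E, H}; {E, G}⁺ = {E, G} — none reach the full schema.
Any other superkey contains one of these as a subset, so there are no further candidate keys.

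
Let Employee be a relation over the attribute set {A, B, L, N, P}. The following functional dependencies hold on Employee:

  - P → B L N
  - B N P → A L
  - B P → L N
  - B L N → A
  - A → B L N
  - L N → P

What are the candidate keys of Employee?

{A}⁺: A→BLN adds B, L, N; LN→P adds P → {A, B, L, N, P}.
{P}⁺: P→BLN adds B, L, N; BNP→AL adds A → {A, B, L, N, P}.
{L, N}⁺: LN→P adds P; P→BLN adds B; BNP→AL adds A → {A, B, L, N, P}.
Any other superkey contains one of these as a subset, so there are no further candidate keys.

{A}, {P}, {L, N}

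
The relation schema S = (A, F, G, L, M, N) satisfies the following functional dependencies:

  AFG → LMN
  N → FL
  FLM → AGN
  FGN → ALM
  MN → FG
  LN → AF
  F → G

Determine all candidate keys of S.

{N}, {A, F}, {F, L, M}

{N}⁺: N→FL adds F, L; LN→AF adds A; F→G adds G; AFG→LMN adds M → {A, F, G, L, M, N}.
{A, F}⁺: F→G adds G; AFG→LMN adds L, M, N → {A, F, G, L, M, N}. Minimal: {F}⁺ = {F, G}; {A}⁺ = {A} — none reach the full schema.
{F, L, M}⁺: FLM→AGN adds A, G, N → {A, F, G, L, M, N}. Minimal: {L, M}⁺ = {L, M}; {F, M}⁺ = {F, G, M}; {F, L}⁺ = {F, G, L} — none reach the full schema.
Any other superkey contains one of these as a subset, so there are no further candidate keys.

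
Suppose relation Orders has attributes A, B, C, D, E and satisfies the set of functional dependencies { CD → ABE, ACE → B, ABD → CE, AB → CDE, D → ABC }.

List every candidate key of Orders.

{D}⁺: D→ABC adds A, B, C; CD→ABE adds E → {A, B, C, D, E}.
{A, B}⁺: AB→CDE adds C, D, E → {A, B, C, D, E}. Minimal: {B}⁺ = {B}; {A}⁺ = {A} — none reach the full schema.
{A, C, E}⁺: ACE→B adds B; AB→CDE adds D → {A, B, C, D, E}. Minimal: {C, E}⁺ = {C, E}; {A, E}⁺ = {A, E}; {A, C}⁺ = {A, C} — none reach the full schema.

{D}; {A, B}; {A, C, E}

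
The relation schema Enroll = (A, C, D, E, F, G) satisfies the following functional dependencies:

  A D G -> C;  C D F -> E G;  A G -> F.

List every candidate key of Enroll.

Attributes A, D never appear on any right-hand side, so every candidate key must contain {A, D}.
{A, D}⁺ = {A, D}, which is not all of the schema, so we must add further attributes.
{A, D, G}⁺: ADG→C adds C; AG→F adds F; CDF→EG adds E → {A, C, D, E, F, G}.
{A, C, D, F}⁺: CDF→EG adds E, G → {A, C, D, E, F, G}.
Any other superkey contains one of these as a subset, so there are no further candidate keys.

ADG, ACDF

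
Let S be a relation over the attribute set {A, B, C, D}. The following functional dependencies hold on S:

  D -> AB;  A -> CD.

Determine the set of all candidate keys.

{A}, {D}

{A}⁺: A→CD adds C, D; D→AB adds B → {A, B, C, D}.
{D}⁺: D→AB adds A, B; A→CD adds C → {A, B, C, D}.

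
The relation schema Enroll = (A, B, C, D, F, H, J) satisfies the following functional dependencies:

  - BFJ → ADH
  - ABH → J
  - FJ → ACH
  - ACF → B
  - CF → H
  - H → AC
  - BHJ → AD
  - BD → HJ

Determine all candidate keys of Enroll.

{C, F}, {F, H}, {F, J}, {B, D, F}

Attribute F never appears on the right-hand side of any dependency, so F must belong to every candidate key.
{F}⁺ = {F}, which is not all of the schema, so we must add further attributes.
{C, F}⁺: CF→H adds H; H→AC adds A; ACF→B adds B; ABH→J adds J; BHJ→AD adds D → {A, B, C, D, F, H, J}.
{F, H}⁺: H→AC adds A, C; ACF→B adds B; ABH→J adds J; BHJ→AD adds D → {A, B, C, D, F, H, J}.
{F, J}⁺: FJ→ACH adds A, C, H; ACF→B adds B; BHJ→AD adds D → {A, B, C, D, F, H, J}.
{B, D, F}⁺: BD→HJ adds H, J; BFJ→ADH adds A; FJ→ACH adds C → {A, B, C, D, F, H, J}.
Any other superkey contains one of these as a subset, so there are no further candidate keys.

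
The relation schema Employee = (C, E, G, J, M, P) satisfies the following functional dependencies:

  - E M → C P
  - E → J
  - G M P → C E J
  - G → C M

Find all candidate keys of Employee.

Attribute G never appears on the right-hand side of any dependency, so G must belong to every candidate key.
{G}⁺ = {C, G, M}, which is not all of the schema, so we must add further attributes.
{E, G}⁺: E→J adds J; G→CM adds C, M; EM→CP adds P → {C, E, G, J, M, P}. Minimal: {G}⁺ = {C, G, M}; {E}⁺ = {E, J} — none reach the full schema.
{G, P}⁺: G→CM adds C, M; GMP→CEJ adds E, J → {C, E, G, J, M, P}. Minimal: {P}⁺ = {P}; {G}⁺ = {C, G, M} — none reach the full schema.
Any other superkey contains one of these as a subset, so there are no further candidate keys.

{E, G}, {G, P}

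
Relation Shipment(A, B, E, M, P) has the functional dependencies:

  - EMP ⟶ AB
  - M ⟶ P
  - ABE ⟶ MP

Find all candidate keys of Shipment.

EM; ABE

Attribute E never appears on the right-hand side of any dependency, so E must belong to every candidate key.
{E}⁺ = {E}, which is not all of the schema, so we must add further attributes.
{E, M}⁺: M→P adds P; EMP→AB adds A, B → {A, B, E, M, P}. Minimal: {M}⁺ = {M, P}; {E}⁺ = {E} — none reach the full schema.
{A, B, E}⁺: ABE→MP adds M, P → {A, B, E, M, P}. Minimal: {B, E}⁺ = {B, E}; {A, E}⁺ = {A, E}; {A, B}⁺ = {A, B} — none reach the full schema.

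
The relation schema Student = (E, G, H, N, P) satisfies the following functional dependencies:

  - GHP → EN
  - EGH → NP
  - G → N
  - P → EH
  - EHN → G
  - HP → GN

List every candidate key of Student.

(P), (E, G, H), (E, H, N)

{P}⁺: P→EH adds E, H; HP→GN adds G, N → {E, G, H, N, P}.
{E, G, H}⁺: EGH→NP adds N, P → {E, G, H, N, P}. Minimal: {G, H}⁺ = {G, H, N}; {E, H}⁺ = {E, H}; {E, G}⁺ = {E, G, N} — none reach the full schema.
{E, H, N}⁺: EHN→G adds G; EGH→NP adds P → {E, G, H, N, P}. Minimal: {H, N}⁺ = {H, N}; {E, N}⁺ = {E, N}; {E, H}⁺ = {E, H} — none reach the full schema.
Any other superkey contains one of these as a subset, so there are no further candidate keys.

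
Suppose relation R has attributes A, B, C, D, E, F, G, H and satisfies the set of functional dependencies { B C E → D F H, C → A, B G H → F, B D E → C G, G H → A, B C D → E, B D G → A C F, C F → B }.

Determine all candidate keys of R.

{B, C, D}⁺: C→A adds A; BCD→E adds E; BCE→DFH adds F, H; BDE→CG adds G → {A, B, C, D, E, F, G, H}.
{B, C, E}⁺: BCE→DFH adds D, F, H; C→A adds A; BDE→CG adds G → {A, B, C, D, E, F, G, H}.
{B, D, E}⁺: BDE→CG adds C, G; BDG→ACF adds A, F; BCE→DFH adds H → {A, B, C, D, E, F, G, H}.
{B, D, G}⁺: BDG→ACF adds A, C, F; BCD→E adds E; BCE→DFH adds H → {A, B, C, D, E, F, G, H}.
{C, D, F}⁺: C→A adds A; CF→B adds B; BCD→E adds E; BCE→DFH adds H; BDE→CG adds G → {A, B, C, D, E, F, G, H}.
{C, E, F}⁺: C→A adds A; CF→B adds B; BCE→DFH adds D, H; BDE→CG adds G → {A, B, C, D, E, F, G, H}.
Any other superkey contains one of these as a subset, so there are no further candidate keys.

{B, C, D}, {B, C, E}, {B, D, E}, {B, D, G}, {C, D, F}, {C, E, F}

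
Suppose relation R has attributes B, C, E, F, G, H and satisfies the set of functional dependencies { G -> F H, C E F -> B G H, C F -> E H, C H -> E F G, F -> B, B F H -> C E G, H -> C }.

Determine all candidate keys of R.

(G), (H), (C, F)

{G}⁺: G→FH adds F, H; F→B adds B; BFH→CEG adds C, E → {B, C, E, F, G, H}.
{H}⁺: H→C adds C; CH→EFG adds E, F, G; F→B adds B → {B, C, E, F, G, H}.
{C, F}⁺: CF→EH adds E, H; CH→EFG adds G; F→B adds B → {B, C, E, F, G, H}.
Any other superkey contains one of these as a subset, so there are no further candidate keys.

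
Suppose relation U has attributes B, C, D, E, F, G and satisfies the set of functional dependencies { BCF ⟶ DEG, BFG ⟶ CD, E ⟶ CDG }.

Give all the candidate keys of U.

Attributes B, F never appear on any right-hand side, so every candidate key must contain {B, F}.
{B, F}⁺ = {B, F}, which is not all of the schema, so we must add further attributes.
{B, C, F}⁺: BCF→DEG adds D, E, G → {B, C, D, E, F, G}. Minimal: {C, F}⁺ = {C, F}; {B, F}⁺ = {B, F}; {B, C}⁺ = {B, C} — none reach the full schema.
{B, E, F}⁺: E→CDG adds C, D, G → {B, C, D, E, F, G}. Minimal: {E, F}⁺ = {C, D, E, F, G}; {B, F}⁺ = {B, F}; {B, E}⁺ = {B, C, D, E, G} — none reach the full schema.
{B, F, G}⁺: BFG→CD adds C, D; BCF→DEG adds E → {B, C, D, E, F, G}. Minimal: {F, G}⁺ = {F, G}; {B, G}⁺ = {B, G}; {B, F}⁺ = {B, F} — none reach the full schema.

(B, C, F), (B, E, F), (B, F, G)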